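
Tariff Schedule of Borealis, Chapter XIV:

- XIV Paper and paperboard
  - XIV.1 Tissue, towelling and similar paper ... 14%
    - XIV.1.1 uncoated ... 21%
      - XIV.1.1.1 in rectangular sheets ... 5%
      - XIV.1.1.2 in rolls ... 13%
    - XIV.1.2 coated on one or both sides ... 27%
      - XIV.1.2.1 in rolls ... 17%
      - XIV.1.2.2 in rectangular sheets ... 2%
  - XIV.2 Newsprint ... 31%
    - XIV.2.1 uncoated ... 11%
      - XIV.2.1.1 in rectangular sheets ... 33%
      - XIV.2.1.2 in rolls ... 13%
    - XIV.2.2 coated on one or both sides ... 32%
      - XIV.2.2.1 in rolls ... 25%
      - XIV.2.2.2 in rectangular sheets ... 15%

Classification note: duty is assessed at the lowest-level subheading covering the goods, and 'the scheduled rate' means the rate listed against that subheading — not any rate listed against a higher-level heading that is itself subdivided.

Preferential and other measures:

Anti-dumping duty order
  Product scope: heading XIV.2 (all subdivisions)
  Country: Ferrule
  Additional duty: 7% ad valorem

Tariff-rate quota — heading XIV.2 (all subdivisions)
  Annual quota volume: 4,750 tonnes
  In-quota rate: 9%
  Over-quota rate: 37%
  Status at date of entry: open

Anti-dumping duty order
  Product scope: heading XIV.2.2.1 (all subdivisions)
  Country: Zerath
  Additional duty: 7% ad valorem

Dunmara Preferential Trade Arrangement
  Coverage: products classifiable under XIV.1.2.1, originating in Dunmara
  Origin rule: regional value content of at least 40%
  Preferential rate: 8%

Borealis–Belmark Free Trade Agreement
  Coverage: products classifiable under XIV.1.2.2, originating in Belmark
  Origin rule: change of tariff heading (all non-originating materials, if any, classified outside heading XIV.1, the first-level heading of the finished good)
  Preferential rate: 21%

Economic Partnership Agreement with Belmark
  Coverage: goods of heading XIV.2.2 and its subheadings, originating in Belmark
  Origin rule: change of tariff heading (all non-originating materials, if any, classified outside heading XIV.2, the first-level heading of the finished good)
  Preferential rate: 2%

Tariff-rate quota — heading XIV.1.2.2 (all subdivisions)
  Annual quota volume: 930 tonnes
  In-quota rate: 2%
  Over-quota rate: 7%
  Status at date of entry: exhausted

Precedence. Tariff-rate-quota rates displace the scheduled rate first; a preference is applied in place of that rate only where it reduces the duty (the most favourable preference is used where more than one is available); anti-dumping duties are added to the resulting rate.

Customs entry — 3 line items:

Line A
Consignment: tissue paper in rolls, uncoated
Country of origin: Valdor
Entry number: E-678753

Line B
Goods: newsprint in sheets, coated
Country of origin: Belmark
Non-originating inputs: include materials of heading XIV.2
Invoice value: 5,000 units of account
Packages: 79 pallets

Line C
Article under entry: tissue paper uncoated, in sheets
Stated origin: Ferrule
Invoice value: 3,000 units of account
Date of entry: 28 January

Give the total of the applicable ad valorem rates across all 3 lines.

27%

Line A: tissue paper → XIV.1; uncoated → XIV.1.1; in rolls → XIV.1.1.2. Scheduled 13%. No special measure applies. → 13%.
Line B: newsprint → XIV.2; coated → XIV.2.2; in sheets → XIV.2.2.2. Scheduled 15%. quota on XIV.2 open → in-quota 9%; Belmark agreement on XIV.1.2.2: XIV.2.2.2 not covered; Belmark agreement on XIV.2.2: CTH not met. → 9%.
Line C: tissue paper → XIV.1; uncoated → XIV.1.1; in sheets → XIV.1.1.1. Scheduled 5%. No special measure applies. → 5%.
Sum: 13% + 9% + 5% = 27%.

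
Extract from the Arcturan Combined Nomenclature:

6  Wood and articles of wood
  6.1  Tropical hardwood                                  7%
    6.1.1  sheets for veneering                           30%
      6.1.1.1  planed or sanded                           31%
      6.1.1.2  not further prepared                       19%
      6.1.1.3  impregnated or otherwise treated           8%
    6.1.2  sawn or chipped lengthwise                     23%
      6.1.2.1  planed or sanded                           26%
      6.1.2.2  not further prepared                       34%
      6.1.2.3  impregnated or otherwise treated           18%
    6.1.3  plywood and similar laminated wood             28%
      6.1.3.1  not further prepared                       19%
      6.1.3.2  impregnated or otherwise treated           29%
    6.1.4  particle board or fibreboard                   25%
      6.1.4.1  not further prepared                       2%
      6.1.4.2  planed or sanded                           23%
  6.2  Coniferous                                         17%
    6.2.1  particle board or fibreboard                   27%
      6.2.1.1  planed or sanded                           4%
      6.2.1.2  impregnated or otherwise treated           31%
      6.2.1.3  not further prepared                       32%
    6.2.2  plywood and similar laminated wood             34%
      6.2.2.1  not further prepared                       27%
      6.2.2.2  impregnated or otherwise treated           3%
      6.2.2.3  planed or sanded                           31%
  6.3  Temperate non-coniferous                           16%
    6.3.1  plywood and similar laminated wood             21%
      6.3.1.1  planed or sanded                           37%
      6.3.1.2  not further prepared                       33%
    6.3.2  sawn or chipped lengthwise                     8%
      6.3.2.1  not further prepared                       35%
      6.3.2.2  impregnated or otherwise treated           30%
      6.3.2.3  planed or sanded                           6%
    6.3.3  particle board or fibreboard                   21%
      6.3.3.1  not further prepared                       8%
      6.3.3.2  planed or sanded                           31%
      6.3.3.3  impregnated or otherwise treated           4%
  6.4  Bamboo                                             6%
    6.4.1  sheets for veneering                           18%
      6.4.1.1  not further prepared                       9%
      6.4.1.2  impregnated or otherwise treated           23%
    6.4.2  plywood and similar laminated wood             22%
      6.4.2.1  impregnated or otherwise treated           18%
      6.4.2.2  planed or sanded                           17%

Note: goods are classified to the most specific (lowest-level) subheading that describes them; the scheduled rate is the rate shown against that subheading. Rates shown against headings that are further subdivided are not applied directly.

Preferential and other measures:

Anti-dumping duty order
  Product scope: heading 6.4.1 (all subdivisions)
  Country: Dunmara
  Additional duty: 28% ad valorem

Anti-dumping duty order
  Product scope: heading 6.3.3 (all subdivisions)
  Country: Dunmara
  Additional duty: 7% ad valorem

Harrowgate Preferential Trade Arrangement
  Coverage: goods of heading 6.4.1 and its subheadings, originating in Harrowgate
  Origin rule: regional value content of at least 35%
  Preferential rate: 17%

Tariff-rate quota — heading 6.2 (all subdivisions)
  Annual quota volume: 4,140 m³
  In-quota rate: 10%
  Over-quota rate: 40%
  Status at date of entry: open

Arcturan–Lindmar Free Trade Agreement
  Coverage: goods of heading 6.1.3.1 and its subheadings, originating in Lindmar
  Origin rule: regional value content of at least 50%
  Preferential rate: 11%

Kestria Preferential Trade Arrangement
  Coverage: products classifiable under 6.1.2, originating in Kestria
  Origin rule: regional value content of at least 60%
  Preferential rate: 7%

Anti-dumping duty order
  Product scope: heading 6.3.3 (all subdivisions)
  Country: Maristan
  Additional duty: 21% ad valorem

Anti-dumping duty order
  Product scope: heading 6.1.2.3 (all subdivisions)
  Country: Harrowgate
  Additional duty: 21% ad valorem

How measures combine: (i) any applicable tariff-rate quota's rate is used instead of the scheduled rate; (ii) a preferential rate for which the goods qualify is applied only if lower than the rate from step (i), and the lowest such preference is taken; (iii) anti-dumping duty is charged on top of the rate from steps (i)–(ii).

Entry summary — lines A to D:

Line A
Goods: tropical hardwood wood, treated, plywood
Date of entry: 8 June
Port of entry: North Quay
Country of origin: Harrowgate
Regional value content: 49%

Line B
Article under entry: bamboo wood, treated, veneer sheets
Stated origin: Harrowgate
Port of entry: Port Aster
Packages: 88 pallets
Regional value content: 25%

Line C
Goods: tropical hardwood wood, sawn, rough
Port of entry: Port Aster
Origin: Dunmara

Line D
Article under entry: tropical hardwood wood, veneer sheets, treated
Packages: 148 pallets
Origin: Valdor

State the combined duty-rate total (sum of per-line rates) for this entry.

94%

Line A: tropical hardwood → 6.1; plywood → 6.1.3; treated → 6.1.3.2. Scheduled 29%. Harrowgate agreement on 6.4.1: 6.1.3.2 not covered. → 29%.
Line B: bamboo → 6.4; veneer sheets → 6.4.1; treated → 6.4.1.2. Scheduled 23%. Harrowgate agreement on 6.4.1: RVC < 35%. → 23%.
Line C: tropical hardwood → 6.1; sawn → 6.1.2; rough → 6.1.2.2. Scheduled 34%. No special measure applies. → 34%.
Line D: tropical hardwood → 6.1; veneer sheets → 6.1.1; treated → 6.1.1.3. Scheduled 8%. No special measure applies. → 8%.
Sum: 29% + 23% + 34% + 8% = 94%.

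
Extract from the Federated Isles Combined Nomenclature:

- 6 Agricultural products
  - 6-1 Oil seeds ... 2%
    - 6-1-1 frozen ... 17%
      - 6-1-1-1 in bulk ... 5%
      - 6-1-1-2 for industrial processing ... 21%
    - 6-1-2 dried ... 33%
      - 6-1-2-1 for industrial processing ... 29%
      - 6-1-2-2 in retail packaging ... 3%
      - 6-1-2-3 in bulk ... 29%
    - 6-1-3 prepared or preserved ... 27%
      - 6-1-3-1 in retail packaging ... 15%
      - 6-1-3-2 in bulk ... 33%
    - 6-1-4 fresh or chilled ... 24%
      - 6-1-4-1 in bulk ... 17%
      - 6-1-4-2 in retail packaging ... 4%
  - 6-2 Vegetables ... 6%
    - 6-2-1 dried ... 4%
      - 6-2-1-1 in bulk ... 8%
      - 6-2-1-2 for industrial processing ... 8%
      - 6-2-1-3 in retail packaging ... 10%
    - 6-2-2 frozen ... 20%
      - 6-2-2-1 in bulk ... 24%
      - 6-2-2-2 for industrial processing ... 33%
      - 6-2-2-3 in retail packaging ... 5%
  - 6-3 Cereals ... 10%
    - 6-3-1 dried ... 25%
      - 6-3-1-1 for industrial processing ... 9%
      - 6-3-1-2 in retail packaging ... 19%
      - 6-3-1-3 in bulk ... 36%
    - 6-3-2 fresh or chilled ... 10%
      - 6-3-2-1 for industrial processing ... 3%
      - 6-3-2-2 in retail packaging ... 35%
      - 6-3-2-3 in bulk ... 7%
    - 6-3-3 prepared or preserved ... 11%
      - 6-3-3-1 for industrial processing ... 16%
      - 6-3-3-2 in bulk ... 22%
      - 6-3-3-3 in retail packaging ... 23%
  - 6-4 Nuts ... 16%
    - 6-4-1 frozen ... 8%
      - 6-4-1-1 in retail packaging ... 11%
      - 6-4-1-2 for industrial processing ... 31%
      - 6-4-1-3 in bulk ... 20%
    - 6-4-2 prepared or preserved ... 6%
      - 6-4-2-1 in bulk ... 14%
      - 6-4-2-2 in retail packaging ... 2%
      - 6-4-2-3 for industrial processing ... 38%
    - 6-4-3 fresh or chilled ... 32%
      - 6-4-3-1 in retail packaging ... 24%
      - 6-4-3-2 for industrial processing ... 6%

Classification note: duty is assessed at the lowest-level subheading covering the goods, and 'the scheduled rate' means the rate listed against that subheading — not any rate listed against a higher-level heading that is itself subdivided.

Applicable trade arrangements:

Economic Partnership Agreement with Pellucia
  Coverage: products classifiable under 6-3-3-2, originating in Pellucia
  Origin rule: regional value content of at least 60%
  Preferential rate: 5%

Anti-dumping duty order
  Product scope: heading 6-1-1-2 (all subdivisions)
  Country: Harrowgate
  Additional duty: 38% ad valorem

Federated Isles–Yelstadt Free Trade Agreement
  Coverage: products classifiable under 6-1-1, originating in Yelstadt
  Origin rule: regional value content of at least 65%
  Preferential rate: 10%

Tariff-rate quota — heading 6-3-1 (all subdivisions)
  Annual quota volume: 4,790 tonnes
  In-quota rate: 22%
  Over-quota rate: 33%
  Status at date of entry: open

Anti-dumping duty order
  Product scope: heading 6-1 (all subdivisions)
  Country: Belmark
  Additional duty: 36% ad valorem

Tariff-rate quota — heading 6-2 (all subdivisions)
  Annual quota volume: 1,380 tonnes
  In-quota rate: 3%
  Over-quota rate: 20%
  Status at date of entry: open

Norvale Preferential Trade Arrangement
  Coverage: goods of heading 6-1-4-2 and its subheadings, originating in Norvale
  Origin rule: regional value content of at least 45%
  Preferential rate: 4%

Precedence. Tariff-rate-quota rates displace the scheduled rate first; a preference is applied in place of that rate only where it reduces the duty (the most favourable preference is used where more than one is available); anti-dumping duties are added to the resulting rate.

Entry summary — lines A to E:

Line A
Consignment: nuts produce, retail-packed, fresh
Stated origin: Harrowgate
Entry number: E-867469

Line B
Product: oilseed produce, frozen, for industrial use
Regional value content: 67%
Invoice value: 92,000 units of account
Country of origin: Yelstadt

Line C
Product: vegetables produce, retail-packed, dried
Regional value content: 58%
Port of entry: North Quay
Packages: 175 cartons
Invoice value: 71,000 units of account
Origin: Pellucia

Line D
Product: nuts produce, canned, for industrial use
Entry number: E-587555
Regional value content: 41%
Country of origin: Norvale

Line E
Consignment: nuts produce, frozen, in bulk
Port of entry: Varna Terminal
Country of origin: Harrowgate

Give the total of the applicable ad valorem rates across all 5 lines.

Line A: nuts → 6-4; fresh → 6-4-3; retail-packed → 6-4-3-1. Scheduled 24%. No special measure applies. → 24%.
Line B: oilseed → 6-1; frozen → 6-1-1; for industrial use → 6-1-1-2. Scheduled 21%. Yelstadt agreement on 6-1-1: RVC ≥ 65% → 10% available; preferential 10%. → 10%.
Line C: vegetables → 6-2; dried → 6-2-1; retail-packed → 6-2-1-3. Scheduled 10%. quota on 6-2 open → in-quota 3%; Pellucia agreement on 6-3-3-2: 6-2-1-3 not covered. → 3%.
Line D: nuts → 6-4; canned → 6-4-2; for industrial use → 6-4-2-3. Scheduled 38%. Norvale agreement on 6-1-4-2: 6-4-2-3 not covered. → 38%.
Line E: nuts → 6-4; frozen → 6-4-1; in bulk → 6-4-1-3. Scheduled 20%. No special measure applies. → 20%.
Sum: 24% + 10% + 3% + 38% + 20% = 95%.

95%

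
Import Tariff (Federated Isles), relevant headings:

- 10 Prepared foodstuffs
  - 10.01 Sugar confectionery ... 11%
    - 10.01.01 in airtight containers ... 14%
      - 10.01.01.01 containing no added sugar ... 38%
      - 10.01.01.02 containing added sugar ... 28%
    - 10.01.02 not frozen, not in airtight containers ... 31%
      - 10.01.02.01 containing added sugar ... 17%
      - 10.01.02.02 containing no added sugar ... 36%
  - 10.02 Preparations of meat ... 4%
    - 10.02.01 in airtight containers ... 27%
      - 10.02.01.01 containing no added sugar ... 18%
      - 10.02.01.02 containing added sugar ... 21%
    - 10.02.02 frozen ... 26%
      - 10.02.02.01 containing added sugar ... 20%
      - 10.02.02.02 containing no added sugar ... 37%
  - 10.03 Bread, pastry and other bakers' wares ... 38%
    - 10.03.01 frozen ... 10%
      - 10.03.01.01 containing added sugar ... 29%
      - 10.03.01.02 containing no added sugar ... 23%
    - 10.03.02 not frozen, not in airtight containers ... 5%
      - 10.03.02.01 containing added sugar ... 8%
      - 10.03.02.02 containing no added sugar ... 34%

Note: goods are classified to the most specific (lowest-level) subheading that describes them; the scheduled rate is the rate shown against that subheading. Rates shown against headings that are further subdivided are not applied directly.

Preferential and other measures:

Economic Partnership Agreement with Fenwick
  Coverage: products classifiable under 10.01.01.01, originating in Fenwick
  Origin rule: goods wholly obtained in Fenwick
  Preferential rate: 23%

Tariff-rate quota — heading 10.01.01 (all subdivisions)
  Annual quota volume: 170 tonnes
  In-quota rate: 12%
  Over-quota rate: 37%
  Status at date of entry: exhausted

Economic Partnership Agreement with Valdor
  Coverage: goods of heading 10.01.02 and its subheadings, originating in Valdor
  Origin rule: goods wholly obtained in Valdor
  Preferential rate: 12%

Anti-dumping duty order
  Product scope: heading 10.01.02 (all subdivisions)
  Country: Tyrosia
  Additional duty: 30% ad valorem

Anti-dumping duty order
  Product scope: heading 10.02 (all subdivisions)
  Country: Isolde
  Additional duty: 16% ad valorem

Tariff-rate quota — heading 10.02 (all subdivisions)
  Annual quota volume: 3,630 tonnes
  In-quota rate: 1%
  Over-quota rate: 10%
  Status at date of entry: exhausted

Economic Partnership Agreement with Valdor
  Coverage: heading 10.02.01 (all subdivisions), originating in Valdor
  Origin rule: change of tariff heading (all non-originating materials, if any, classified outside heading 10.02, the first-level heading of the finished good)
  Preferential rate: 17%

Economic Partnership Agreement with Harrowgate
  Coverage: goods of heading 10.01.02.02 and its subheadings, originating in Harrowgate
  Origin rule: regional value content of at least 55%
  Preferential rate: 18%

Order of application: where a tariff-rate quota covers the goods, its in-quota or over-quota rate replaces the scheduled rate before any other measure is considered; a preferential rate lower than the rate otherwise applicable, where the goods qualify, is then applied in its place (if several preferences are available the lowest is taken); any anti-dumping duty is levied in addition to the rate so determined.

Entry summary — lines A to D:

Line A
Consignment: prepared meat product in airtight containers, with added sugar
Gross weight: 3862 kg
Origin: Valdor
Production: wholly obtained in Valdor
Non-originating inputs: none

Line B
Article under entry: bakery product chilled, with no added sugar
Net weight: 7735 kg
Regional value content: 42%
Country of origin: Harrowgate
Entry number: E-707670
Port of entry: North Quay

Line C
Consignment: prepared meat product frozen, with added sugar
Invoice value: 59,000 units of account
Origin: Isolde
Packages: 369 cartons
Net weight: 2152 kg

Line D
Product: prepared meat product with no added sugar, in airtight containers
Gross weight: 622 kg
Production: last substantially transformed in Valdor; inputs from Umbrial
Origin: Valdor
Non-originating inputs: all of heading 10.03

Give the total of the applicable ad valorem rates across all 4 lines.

80%

Line A: prepared meat product → 10.02; in airtight containers → 10.02.01; with added sugar → 10.02.01.02. Scheduled 21%. quota on 10.02 exhausted → over-quota 10%; Valdor agreement on 10.01.02: 10.02.01.02 not covered; Valdor agreement on 10.02.01: CTH met → 17% available; preference 17% not lower than 10% → no reduction. → 10%.
Line B: bakery product → 10.03; chilled → 10.03.02; with no added sugar → 10.03.02.02. Scheduled 34%. Harrowgate agreement on 10.01.02.02: 10.03.02.02 not covered. → 34%.
Line C: prepared meat product → 10.02; frozen → 10.02.02; with added sugar → 10.02.02.01. Scheduled 20%. quota on 10.02 exhausted → over-quota 10%; anti-dumping (Isolde, 10.02): +16%; total 10% + 16% = 26%. → 26%.
Line D: prepared meat product → 10.02; in airtight containers → 10.02.01; with no added sugar → 10.02.01.01. Scheduled 18%. quota on 10.02 exhausted → over-quota 10%; Valdor agreement on 10.01.02: 10.02.01.01 not covered; Valdor agreement on 10.02.01: CTH met → 17% available; preference 17% not lower than 10% → no reduction. → 10%.
Sum: 10% + 34% + 26% + 10% = 80%.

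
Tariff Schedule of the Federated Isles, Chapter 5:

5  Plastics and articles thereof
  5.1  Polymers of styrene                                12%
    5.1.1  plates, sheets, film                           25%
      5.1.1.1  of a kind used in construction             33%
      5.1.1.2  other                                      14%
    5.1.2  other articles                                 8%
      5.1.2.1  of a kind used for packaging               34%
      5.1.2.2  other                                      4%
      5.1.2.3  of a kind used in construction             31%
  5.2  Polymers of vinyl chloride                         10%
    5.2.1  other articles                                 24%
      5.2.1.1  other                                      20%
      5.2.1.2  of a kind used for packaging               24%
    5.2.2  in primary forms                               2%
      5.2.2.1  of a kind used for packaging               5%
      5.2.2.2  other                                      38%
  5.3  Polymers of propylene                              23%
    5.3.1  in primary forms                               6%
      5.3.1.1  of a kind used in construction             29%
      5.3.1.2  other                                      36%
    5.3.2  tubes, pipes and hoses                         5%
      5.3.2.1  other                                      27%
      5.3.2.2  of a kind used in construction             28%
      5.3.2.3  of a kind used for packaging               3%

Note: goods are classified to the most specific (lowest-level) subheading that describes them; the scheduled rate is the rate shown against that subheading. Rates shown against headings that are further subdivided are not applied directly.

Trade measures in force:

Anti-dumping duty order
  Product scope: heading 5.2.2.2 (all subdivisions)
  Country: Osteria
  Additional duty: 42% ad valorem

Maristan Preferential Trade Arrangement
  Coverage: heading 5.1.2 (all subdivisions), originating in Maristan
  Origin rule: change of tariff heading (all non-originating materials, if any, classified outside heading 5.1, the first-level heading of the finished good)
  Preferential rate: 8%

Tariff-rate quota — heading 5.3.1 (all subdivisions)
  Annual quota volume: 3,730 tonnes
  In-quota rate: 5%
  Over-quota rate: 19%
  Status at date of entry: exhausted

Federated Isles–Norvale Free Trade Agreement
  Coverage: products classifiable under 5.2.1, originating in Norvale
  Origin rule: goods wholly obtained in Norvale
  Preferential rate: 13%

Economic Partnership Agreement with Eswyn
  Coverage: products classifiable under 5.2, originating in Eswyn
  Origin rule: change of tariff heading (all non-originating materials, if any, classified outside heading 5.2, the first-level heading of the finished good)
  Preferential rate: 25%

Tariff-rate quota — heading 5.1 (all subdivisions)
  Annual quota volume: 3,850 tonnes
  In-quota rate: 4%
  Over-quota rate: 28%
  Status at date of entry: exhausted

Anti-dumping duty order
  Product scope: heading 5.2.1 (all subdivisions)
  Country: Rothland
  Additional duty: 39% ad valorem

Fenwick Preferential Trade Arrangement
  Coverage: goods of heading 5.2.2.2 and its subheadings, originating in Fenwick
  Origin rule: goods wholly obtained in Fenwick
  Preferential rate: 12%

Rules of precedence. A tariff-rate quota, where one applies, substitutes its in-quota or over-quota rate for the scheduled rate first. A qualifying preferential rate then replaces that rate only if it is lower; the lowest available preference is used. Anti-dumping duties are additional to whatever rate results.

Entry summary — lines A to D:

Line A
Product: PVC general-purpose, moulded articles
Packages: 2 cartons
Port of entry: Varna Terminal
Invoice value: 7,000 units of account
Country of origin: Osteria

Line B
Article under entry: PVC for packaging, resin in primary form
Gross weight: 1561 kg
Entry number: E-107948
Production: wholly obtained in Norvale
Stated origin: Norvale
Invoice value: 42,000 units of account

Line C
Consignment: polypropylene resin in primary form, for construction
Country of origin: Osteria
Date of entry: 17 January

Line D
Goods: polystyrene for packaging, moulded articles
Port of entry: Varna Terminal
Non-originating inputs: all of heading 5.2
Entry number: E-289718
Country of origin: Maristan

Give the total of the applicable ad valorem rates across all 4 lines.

52%

Line A: PVC → 5.2; moulded articles → 5.2.1; general-purpose → 5.2.1.1. Scheduled 20%. No special measure applies. → 20%.
Line B: PVC → 5.2; resin in primary form → 5.2.2; for packaging → 5.2.2.1. Scheduled 5%. Norvale agreement on 5.2.1: 5.2.2.1 not covered. → 5%.
Line C: polypropylene → 5.3; resin in primary form → 5.3.1; for construction → 5.3.1.1. Scheduled 29%. quota on 5.3.1 exhausted → over-quota 19%. → 19%.
Line D: polystyrene → 5.1; moulded articles → 5.1.2; for packaging → 5.1.2.1. Scheduled 34%. quota on 5.1 exhausted → over-quota 28%; Maristan agreement on 5.1.2: CTH met → 8% available; preferential 8%. → 8%.
Sum: 20% + 5% + 19% + 8% = 52%.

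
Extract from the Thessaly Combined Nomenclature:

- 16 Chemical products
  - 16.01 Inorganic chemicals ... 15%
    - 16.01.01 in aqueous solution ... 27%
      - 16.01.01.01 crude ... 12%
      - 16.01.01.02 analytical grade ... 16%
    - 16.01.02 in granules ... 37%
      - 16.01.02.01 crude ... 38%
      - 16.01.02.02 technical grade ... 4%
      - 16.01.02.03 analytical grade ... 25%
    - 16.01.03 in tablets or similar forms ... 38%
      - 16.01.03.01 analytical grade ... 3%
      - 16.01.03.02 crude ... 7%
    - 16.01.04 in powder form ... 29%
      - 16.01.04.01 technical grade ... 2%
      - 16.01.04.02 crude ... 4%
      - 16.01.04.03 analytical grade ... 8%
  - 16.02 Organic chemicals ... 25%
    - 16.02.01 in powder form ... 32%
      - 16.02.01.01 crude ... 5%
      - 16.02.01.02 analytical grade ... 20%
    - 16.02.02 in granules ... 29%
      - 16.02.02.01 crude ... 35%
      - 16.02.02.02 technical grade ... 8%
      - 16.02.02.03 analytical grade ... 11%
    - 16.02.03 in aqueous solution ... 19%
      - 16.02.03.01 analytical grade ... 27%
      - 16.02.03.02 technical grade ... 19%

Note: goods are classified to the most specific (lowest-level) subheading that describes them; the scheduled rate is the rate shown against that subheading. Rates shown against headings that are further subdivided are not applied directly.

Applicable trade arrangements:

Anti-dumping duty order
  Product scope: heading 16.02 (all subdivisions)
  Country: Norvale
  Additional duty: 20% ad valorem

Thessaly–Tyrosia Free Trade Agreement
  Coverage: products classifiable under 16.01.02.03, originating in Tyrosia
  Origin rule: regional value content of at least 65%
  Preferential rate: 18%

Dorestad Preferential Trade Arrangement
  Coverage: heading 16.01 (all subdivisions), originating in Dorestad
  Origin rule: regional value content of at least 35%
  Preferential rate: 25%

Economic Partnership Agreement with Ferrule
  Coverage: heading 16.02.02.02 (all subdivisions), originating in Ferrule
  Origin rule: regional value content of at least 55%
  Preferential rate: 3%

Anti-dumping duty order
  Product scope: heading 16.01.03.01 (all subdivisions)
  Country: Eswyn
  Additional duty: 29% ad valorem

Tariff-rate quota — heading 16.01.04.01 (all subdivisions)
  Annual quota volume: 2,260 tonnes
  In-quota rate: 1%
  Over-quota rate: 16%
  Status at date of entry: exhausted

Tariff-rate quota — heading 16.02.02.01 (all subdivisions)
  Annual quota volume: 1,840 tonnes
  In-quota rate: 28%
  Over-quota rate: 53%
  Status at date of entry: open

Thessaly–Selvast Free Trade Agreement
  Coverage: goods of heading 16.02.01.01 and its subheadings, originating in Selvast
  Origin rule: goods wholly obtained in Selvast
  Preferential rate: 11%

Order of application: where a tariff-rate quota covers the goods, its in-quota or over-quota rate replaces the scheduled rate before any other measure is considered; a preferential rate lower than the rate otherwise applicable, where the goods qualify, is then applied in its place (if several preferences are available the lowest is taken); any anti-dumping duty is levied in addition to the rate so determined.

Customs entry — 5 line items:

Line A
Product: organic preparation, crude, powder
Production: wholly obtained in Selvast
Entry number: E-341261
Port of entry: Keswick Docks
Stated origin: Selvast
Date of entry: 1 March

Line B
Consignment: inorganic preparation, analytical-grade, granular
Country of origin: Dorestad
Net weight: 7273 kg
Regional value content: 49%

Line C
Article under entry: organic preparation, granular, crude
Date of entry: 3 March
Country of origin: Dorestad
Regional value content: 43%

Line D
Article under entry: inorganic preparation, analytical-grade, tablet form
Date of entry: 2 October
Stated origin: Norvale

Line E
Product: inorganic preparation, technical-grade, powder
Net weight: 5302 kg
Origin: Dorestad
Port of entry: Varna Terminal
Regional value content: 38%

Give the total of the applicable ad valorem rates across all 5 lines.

Line A: organic → 16.02; powder → 16.02.01; crude → 16.02.01.01. Scheduled 5%. Selvast agreement on 16.02.01.01: wholly obtained → 11% available; preference 11% not lower than 5% → no reduction. → 5%.
Line B: inorganic → 16.01; granular → 16.01.02; analytical-grade → 16.01.02.03. Scheduled 25%. Dorestad agreement on 16.01: RVC ≥ 35% → 25% available; preference 25% not lower than 25% → no reduction. → 25%.
Line C: organic → 16.02; granular → 16.02.02; crude → 16.02.02.01. Scheduled 35%. quota on 16.02.02.01 open → in-quota 28%; Dorestad agreement on 16.01: 16.02.02.01 not covered. → 28%.
Line D: inorganic → 16.01; tablet form → 16.01.03; analytical-grade → 16.01.03.01. Scheduled 3%. No special measure applies. → 3%.
Line E: inorganic → 16.01; powder → 16.01.04; technical-grade → 16.01.04.01. Scheduled 2%. quota on 16.01.04.01 exhausted → over-quota 16%; Dorestad agreement on 16.01: RVC ≥ 35% → 25% available; preference 25% not lower than 16% → no reduction. → 16%.
Sum: 5% + 25% + 28% + 3% + 16% = 77%.

77%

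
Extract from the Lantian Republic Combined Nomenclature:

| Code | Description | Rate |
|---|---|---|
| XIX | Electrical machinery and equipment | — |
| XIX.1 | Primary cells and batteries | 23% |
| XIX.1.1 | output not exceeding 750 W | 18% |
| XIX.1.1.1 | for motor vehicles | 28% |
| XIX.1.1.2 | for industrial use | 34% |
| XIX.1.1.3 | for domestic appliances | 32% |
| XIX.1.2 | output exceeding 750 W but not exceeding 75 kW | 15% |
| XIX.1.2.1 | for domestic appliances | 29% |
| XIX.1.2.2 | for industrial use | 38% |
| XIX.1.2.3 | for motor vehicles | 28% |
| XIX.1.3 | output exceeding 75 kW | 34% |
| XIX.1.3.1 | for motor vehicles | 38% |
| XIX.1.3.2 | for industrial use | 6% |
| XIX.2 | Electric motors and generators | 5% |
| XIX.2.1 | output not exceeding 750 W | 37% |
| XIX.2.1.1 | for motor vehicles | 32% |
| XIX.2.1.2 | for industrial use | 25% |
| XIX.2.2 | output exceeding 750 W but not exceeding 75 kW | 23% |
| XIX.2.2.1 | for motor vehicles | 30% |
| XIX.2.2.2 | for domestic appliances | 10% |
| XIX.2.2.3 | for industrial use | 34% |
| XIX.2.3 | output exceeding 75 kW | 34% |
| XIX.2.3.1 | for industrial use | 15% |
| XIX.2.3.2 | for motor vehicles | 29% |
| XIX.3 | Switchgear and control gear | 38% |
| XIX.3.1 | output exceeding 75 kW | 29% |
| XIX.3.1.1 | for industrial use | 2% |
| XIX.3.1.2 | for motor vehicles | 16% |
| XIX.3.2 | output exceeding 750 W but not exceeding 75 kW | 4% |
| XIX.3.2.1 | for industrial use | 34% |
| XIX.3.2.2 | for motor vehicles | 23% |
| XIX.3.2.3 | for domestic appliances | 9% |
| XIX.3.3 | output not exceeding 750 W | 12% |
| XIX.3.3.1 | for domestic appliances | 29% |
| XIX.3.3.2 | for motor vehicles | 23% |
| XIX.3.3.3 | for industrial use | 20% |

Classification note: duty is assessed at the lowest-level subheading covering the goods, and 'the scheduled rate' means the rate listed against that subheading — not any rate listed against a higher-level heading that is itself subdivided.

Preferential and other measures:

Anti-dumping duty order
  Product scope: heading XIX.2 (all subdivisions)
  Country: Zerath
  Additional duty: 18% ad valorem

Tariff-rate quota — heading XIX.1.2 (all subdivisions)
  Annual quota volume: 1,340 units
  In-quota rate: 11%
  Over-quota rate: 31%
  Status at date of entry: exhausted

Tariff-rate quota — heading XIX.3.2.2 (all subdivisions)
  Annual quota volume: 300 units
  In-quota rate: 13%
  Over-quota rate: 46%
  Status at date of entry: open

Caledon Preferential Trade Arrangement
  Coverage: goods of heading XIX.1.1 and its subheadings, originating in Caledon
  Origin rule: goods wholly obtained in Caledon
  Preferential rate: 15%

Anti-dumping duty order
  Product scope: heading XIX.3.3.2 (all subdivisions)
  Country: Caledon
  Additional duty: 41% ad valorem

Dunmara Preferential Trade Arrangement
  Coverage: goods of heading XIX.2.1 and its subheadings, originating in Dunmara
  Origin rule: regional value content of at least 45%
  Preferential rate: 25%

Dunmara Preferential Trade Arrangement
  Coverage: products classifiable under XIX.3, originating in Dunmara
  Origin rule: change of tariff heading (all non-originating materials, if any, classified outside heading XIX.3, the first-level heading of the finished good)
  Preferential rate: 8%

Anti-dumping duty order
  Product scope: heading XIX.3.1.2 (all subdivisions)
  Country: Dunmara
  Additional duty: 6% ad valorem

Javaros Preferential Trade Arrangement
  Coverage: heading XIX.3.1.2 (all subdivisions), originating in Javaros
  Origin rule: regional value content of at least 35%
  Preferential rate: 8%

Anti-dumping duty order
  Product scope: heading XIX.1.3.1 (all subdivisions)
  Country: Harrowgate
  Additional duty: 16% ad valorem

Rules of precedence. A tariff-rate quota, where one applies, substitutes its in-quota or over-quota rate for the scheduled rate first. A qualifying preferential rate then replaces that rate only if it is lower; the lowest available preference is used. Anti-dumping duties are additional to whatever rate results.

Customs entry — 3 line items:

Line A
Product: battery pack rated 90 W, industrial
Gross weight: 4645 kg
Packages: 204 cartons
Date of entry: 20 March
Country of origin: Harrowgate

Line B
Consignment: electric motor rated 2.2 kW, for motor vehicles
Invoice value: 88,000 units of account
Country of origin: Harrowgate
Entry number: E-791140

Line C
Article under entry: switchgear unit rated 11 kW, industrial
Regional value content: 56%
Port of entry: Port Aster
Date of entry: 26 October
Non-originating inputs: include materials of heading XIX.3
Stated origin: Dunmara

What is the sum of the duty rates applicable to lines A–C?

Line A: battery pack → XIX.1; rated 90 W → XIX.1.1; industrial → XIX.1.1.2. Scheduled 34%. No special measure applies. → 34%.
Line B: electric motor → XIX.2; rated 2.2 kW → XIX.2.2; for motor vehicles → XIX.2.2.1. Scheduled 30%. No special measure applies. → 30%.
Line C: switchgear unit → XIX.3; rated 11 kW → XIX.3.2; industrial → XIX.3.2.1. Scheduled 34%. Dunmara agreement on XIX.2.1: XIX.3.2.1 not covered; Dunmara agreement on XIX.3: CTH not met. → 34%.
Sum: 34% + 30% + 34% = 98%.

98%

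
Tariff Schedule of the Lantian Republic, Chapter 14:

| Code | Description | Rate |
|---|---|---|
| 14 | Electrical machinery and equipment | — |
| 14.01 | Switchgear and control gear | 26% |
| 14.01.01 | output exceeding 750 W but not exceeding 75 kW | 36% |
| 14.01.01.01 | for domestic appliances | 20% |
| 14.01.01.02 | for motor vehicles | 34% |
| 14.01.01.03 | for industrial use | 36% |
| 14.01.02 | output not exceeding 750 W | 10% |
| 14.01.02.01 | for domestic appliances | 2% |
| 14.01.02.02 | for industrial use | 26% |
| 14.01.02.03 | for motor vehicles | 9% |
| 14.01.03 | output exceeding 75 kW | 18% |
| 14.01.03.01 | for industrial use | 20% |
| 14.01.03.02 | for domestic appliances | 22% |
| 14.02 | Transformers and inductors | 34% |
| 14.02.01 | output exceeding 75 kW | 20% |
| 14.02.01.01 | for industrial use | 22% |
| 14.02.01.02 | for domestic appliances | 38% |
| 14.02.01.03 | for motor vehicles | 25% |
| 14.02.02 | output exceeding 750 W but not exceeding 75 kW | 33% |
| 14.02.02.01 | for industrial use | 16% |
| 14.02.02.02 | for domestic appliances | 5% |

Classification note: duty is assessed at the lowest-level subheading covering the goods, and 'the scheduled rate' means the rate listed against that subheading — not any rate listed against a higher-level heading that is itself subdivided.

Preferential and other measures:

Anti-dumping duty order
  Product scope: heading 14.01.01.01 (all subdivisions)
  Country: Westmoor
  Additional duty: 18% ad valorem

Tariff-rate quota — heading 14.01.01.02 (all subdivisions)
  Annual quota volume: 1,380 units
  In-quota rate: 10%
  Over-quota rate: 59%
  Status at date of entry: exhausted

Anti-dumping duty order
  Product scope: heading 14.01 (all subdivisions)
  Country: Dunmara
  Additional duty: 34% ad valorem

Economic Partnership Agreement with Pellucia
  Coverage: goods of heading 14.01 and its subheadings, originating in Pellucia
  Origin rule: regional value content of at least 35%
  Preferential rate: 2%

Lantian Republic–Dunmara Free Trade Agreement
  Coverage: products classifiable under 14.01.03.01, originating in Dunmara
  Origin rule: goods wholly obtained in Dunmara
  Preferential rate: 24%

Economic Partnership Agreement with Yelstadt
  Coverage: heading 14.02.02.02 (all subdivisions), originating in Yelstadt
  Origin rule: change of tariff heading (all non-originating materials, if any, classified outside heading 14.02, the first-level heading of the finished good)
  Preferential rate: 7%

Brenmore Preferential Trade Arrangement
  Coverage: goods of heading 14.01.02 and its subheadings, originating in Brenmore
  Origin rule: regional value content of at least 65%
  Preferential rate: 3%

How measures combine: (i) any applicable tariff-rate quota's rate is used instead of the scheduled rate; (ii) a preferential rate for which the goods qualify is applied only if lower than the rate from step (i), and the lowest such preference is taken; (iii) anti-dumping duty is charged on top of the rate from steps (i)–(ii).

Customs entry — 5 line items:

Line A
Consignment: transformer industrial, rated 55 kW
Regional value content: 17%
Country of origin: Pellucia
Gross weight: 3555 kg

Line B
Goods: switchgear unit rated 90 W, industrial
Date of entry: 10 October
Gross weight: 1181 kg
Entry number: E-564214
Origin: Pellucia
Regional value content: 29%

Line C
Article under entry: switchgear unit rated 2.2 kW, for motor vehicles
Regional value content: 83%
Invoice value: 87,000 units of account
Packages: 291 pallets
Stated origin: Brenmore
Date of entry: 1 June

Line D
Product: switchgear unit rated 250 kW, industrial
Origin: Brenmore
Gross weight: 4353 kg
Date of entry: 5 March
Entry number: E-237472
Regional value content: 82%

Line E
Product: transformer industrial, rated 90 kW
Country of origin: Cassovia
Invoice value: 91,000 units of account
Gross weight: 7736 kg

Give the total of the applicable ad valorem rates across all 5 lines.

143%

Line A: transformer → 14.02; rated 55 kW → 14.02.02; industrial → 14.02.02.01. Scheduled 16%. Pellucia agreement on 14.01: 14.02.02.01 not covered. → 16%.
Line B: switchgear unit → 14.01; rated 90 W → 14.01.02; industrial → 14.01.02.02. Scheduled 26%. Pellucia agreement on 14.01: RVC < 35%. → 26%.
Line C: switchgear unit → 14.01; rated 2.2 kW → 14.01.01; for motor vehicles → 14.01.01.02. Scheduled 34%. quota on 14.01.01.02 exhausted → over-quota 59%; Brenmore agreement on 14.01.02: 14.01.01.02 not covered. → 59%.
Line D: switchgear unit → 14.01; rated 250 kW → 14.01.03; industrial → 14.01.03.01. Scheduled 20%. Brenmore agreement on 14.01.02: 14.01.03.01 not covered. → 20%.
Line E: transformer → 14.02; rated 90 kW → 14.02.01; industrial → 14.02.01.01. Scheduled 22%. No special measure applies. → 22%.
Sum: 16% + 26% + 59% + 20% + 22% = 143%.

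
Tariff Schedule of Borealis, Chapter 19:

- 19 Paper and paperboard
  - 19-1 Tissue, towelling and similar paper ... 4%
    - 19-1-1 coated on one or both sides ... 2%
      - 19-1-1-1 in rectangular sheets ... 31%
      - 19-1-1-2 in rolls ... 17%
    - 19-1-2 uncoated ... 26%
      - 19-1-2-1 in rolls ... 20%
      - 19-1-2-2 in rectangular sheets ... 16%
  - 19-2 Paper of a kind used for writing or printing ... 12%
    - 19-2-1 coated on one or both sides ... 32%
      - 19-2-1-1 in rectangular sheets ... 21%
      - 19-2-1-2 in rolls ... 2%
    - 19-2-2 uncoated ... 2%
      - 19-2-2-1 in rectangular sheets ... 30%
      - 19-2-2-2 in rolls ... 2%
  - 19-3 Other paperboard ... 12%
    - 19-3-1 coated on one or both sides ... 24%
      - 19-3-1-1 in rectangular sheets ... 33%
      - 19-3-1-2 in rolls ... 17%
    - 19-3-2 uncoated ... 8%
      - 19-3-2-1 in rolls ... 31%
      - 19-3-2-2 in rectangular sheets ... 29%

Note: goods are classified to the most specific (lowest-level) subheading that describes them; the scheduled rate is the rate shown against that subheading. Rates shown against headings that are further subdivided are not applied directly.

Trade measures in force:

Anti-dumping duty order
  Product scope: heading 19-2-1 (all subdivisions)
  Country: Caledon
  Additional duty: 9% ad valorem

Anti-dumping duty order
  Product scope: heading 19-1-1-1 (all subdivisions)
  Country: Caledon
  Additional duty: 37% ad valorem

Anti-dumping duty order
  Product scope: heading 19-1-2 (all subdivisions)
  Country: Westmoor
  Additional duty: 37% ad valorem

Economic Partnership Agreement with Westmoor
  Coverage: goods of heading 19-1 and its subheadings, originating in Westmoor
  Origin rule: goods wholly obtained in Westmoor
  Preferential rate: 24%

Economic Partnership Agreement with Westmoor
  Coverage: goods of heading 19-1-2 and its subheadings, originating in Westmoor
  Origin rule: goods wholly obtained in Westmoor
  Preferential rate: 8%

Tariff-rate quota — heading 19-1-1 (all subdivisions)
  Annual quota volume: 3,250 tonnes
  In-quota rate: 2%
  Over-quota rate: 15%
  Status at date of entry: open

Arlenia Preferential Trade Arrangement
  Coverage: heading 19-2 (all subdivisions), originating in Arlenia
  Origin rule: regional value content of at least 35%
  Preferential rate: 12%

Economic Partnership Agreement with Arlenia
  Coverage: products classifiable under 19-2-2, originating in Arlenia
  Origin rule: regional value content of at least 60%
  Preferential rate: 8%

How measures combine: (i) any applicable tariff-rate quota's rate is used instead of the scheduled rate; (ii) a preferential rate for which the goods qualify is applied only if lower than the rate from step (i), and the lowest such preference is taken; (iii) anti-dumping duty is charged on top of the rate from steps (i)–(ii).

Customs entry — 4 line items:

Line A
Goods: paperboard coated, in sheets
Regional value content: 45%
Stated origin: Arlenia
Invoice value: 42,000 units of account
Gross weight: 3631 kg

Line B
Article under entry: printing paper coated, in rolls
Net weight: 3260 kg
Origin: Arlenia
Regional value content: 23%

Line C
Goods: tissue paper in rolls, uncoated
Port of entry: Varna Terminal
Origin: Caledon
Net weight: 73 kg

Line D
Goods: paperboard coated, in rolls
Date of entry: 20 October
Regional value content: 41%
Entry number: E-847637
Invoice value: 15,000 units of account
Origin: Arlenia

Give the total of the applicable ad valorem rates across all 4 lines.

72%

Line A: paperboard → 19-3; coated → 19-3-1; in sheets → 19-3-1-1. Scheduled 33%. Arlenia agreement on 19-2: 19-3-1-1 not covered; Arlenia agreement on 19-2-2: 19-3-1-1 not covered. → 33%.
Line B: printing paper → 19-2; coated → 19-2-1; in rolls → 19-2-1-2. Scheduled 2%. Arlenia agreement on 19-2: RVC < 35%; Arlenia agreement on 19-2-2: 19-2-1-2 not covered. → 2%.
Line C: tissue paper → 19-1; uncoated → 19-1-2; in rolls → 19-1-2-1. Scheduled 20%. No special measure applies. → 20%.
Line D: paperboard → 19-3; coated → 19-3-1; in rolls → 19-3-1-2. Scheduled 17%. Arlenia agreement on 19-2: 19-3-1-2 not covered; Arlenia agreement on 19-2-2: 19-3-1-2 not covered. → 17%.
Sum: 33% + 2% + 20% + 17% = 72%.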